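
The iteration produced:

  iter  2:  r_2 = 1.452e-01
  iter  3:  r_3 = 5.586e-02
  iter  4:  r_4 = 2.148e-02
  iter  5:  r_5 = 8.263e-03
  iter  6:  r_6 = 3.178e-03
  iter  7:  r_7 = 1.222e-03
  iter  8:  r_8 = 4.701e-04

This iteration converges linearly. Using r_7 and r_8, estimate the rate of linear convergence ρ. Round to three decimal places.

0.385

ρ ≈ r_8/r_7 = 4.701e-04/1.222e-03 = 0.38470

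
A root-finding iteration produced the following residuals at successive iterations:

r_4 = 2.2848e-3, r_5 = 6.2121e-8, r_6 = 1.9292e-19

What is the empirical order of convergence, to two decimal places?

2.52

p ≈ ln(r_6/r_5) / ln(r_5/r_4)
  = ln(1.9292e-19/6.2121e-8) / ln(6.2121e-8/2.2848e-3)
  = ln(3.10555e-12) / ln(2.71888e-05)
  = -26.49783 / -10.51271 ≈ 2.52055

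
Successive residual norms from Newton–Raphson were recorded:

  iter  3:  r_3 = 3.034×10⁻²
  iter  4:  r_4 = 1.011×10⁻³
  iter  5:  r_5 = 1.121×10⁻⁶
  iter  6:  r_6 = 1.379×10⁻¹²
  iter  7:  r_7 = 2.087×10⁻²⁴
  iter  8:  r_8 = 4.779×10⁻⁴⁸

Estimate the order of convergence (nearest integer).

2

Consecutive ratios: r_8/r_7 = 4.779×10⁻⁴⁸/2.087×10⁻²⁴ = 2.28989e-24, r_7/r_6 = 2.087×10⁻²⁴/1.379×10⁻¹² = 1.51342e-12.
p ≈ ln(2.28989e-24)/ln(1.51342e-12) = -54.4335/-27.2167 ≈ 2.00.
So the convergence is quadratic (order 2).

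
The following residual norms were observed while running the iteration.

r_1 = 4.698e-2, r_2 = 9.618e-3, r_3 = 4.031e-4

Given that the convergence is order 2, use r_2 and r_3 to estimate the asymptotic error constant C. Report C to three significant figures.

4.36

C ≈ r_3 / r_2^2
  = 4.031e-4 / (9.618e-3)^2
  = 4.031e-4 / 9.25059e-05 ≈ 4.3576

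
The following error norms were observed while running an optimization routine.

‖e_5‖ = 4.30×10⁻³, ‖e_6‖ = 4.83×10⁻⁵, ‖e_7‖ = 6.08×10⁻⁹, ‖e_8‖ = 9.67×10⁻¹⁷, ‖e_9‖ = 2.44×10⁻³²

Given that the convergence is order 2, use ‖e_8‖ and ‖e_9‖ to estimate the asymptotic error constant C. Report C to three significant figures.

C ≈ ‖e_9‖ / ‖e_8‖^2
  = 2.44×10⁻³² / (9.67×10⁻¹⁷)^2
  = 2.44×10⁻³² / 9.35089e-33 ≈ 2.6094

2.61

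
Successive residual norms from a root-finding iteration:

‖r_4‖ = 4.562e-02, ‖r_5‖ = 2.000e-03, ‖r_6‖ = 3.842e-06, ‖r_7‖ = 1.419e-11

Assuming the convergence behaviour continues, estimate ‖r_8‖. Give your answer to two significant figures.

First estimate the order: p ≈ ln(‖r_7‖/‖r_6‖) / ln(‖r_6‖/‖r_5‖) = ln(1.419e-11/3.842e-06)/ln(3.842e-06/2.000e-03) = ln(3.69339e-06)/ln(0.001921) ≈ 1.9999.
Then ‖r_8‖ ≈ ‖r_7‖·(‖r_7‖/‖r_6‖)^p = 1.419e-11·(3.69339e-06)^1.9999 = 1.419e-11·1.36582e-11 ≈ 1.938e-22.

1.9e-22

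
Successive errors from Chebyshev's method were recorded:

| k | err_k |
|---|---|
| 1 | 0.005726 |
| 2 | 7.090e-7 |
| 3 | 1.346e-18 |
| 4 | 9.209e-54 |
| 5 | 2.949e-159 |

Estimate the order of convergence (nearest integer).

Consecutive ratios: err_5/err_4 = 2.949e-159/9.209e-54 = 3.2023e-106, err_4/err_3 = 9.209e-54/1.346e-18 = 6.84175e-36.
p ≈ ln(3.2023e-106)/ln(6.84175e-36) = -242.9101/-80.9700 ≈ 3.00.
So the convergence is cubic (order 3).

3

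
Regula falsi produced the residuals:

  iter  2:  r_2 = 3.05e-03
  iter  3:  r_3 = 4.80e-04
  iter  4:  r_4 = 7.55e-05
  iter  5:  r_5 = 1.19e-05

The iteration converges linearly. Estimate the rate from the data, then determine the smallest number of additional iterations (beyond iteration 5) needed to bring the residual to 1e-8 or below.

4

Rate ρ ≈ r_5/r_4 = 1.19e-05/7.55e-05 = 0.1576.
After j more steps, r_{5+j} ≈ 1.19e-05·ρ^j; need ρ^j ≤ 1e-8/1.19e-05 = 0.000840336.
j ≥ ln(0.000840336)/ln(0.1576) = -7.0817/-1.84770 = 3.833.
So 4 more iterations are needed.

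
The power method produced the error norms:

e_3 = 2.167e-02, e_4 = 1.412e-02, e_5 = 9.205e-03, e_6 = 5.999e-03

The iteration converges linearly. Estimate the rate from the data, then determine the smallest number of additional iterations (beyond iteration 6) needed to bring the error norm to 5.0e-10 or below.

Rate ρ ≈ e_6/e_5 = 5.999e-03/9.205e-03 = 0.6517.
After j more steps, e_{6+j} ≈ 5.999e-03·ρ^j; need ρ^j ≤ 5.0e-10/5.999e-03 = 8.33472e-08.
j ≥ ln(8.33472e-08)/ln(0.6517) = -16.3003/-0.42817 = 38.070.
So 39 more iterations are needed.

39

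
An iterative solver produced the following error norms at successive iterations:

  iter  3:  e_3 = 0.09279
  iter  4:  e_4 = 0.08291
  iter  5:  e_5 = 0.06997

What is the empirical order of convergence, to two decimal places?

p ≈ ln(e_5/e_4) / ln(e_4/e_3)
  = ln(0.06997/0.08291) / ln(0.08291/0.09279)
  = ln(0.843927) / ln(0.893523)
  = -0.16969 / -0.11258 ≈ 1.50728

1.51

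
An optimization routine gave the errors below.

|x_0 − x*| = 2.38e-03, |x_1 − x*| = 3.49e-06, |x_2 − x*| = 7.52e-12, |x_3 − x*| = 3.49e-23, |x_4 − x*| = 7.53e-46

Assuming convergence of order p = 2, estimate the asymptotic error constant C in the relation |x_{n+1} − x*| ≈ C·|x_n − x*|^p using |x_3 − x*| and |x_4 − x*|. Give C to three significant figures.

C ≈ |x_4 − x*| / |x_3 − x*|^2
  = 7.53e-46 / (3.49e-23)^2
  = 7.53e-46 / 1.21801e-45 ≈ 0.61822

0.618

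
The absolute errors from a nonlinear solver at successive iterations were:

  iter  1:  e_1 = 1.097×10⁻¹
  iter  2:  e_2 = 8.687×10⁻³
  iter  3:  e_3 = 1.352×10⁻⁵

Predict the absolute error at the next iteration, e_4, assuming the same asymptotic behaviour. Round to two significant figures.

First estimate the order: p ≈ ln(e_3/e_2) / ln(e_2/e_1) = ln(1.352×10⁻⁵/8.687×10⁻³)/ln(8.687×10⁻³/1.097×10⁻¹) = ln(0.00155635)/ln(0.0791887) ≈ 2.5495.
Then e_4 ≈ e_3·(e_3/e_2)^p = 1.352×10⁻⁵·(0.00155635)^2.5495 = 1.352×10⁻⁵·6.93869e-08 ≈ 9.381e-13.

9.4e-13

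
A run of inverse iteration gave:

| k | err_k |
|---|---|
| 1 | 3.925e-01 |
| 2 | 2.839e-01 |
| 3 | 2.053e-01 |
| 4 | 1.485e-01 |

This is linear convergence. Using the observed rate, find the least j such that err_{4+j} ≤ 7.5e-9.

Rate ρ ≈ err_4/err_3 = 1.485e-01/2.053e-01 = 0.7233.
After j more steps, err_{4+j} ≈ 1.485e-01·ρ^j; need ρ^j ≤ 7.5e-9/1.485e-01 = 5.05051e-08.
j ≥ ln(5.05051e-08)/ln(0.7233) = -16.8012/-0.32393 = 51.867.
So 52 more iterations are needed.

52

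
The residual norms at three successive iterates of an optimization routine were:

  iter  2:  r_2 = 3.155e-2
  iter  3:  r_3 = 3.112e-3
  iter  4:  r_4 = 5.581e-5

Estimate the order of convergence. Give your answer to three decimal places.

p ≈ ln(r_4/r_3) / ln(r_3/r_2)
  = ln(5.581e-5/3.112e-3) / ln(3.112e-3/3.155e-2)
  = ln(0.0179338) / ln(0.0986371)
  = -4.021068 / -2.316308 ≈ 1.735982

1.736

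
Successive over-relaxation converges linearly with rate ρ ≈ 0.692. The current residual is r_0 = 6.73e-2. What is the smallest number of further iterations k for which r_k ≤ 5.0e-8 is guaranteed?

After k steps, r_k ≈ 6.73e-2·0.692^k.
Need 0.692^k ≤ 5.0e-8/6.73e-2 = 7.42942e-07.
k ≥ ln(7.42942e-07)/ln(0.692) = -14.1126/-0.36817 = 38.332.
Smallest integer k = 39.

39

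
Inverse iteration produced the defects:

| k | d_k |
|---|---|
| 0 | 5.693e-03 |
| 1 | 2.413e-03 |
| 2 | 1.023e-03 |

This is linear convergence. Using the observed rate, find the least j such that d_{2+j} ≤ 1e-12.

25

Rate ρ ≈ d_2/d_1 = 1.023e-03/2.413e-03 = 0.4240.
After j more steps, d_{2+j} ≈ 1.023e-03·ρ^j; need ρ^j ≤ 1e-12/1.023e-03 = 9.77517e-10.
j ≥ ln(9.77517e-10)/ln(0.4240) = -20.7460/-0.85802 = 24.179.
So 25 more iterations are needed.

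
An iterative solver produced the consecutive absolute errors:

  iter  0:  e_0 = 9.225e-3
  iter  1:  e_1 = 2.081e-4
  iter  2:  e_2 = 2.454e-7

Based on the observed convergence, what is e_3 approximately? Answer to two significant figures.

1.5e-12

First estimate the order: p ≈ ln(e_2/e_1) / ln(e_1/e_0) = ln(2.454e-7/2.081e-4)/ln(2.081e-4/9.225e-3) = ln(0.00117924)/ln(0.0225583) ≈ 1.7784.
Then e_3 ≈ e_2·(e_2/e_1)^p = 2.454e-7·(0.00117924)^1.7784 = 2.454e-7·6.19637e-06 ≈ 1.521e-12.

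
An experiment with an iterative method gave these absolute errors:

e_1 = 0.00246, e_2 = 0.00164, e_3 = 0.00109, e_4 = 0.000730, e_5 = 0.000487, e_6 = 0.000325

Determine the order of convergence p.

1

Consecutive ratios: e_6/e_5 = 0.000325/0.000487 = 0.667351, e_5/e_4 = 0.000487/0.000730 = 0.667123.
p ≈ ln(0.667351)/ln(0.667123) = -0.4044/-0.4048 ≈ 1.00.
So the convergence is linear (order 1).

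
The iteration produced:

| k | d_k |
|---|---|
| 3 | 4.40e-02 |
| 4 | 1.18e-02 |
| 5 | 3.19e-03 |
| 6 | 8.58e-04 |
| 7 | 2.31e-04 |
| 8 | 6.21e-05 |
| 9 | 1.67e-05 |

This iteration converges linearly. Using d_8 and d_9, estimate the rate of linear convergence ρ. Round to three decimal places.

0.269

ρ ≈ d_9/d_8 = 1.67e-05/6.21e-05 = 0.26892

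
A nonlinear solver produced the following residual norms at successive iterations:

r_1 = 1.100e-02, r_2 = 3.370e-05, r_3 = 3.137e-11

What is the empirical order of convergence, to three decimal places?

2.399

p ≈ ln(r_3/r_2) / ln(r_2/r_1)
  = ln(3.137e-11/3.370e-05) / ln(3.370e-05/1.100e-02)
  = ln(9.30861e-07) / ln(0.00306364)
  = -13.887156 / -5.788152 ≈ 2.399238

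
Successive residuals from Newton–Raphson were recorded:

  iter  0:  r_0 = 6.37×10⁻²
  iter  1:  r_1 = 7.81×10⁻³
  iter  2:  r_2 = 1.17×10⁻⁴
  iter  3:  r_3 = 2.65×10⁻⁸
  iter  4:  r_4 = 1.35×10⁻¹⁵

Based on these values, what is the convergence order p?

Consecutive ratios: r_4/r_3 = 1.35×10⁻¹⁵/2.65×10⁻⁸ = 5.09434e-08, r_3/r_2 = 2.65×10⁻⁸/1.17×10⁻⁴ = 0.000226496.
p ≈ ln(5.09434e-08)/ln(0.000226496) = -16.7926/-8.3928 ≈ 2.00.
So the convergence is quadratic (order 2).

2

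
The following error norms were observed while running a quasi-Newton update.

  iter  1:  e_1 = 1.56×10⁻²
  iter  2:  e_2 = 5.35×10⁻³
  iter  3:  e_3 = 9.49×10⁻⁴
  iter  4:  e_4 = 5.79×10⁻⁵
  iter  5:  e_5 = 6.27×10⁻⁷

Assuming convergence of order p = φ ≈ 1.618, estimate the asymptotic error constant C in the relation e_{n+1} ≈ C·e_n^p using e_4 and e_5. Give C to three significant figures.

C ≈ e_5 / e_4^1.618
  = 6.27×10⁻⁷ / (5.79×10⁻⁵)^1.618
  = 6.27×10⁻⁷ / 1.3932e-07 ≈ 4.5004

4.50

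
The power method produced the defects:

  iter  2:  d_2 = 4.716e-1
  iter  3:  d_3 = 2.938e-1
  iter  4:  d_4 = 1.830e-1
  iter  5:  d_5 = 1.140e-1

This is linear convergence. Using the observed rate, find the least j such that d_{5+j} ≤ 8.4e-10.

Rate ρ ≈ d_5/d_4 = 1.140e-1/1.830e-1 = 0.6230.
After j more steps, d_{5+j} ≈ 1.140e-1·ρ^j; need ρ^j ≤ 8.4e-10/1.140e-1 = 7.36842e-09.
j ≥ ln(7.36842e-09)/ln(0.6230) = -18.7261/-0.47321 = 39.572.
So 40 more iterations are needed.

40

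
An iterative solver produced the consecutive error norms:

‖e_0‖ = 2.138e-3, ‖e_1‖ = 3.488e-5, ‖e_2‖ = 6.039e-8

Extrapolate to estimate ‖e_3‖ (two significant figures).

First estimate the order: p ≈ ln(‖e_2‖/‖e_1‖) / ln(‖e_1‖/‖e_0‖) = ln(6.039e-8/3.488e-5)/ln(3.488e-5/2.138e-3) = ln(0.00173136)/ln(0.0163143) ≈ 1.5450.
Then ‖e_3‖ ≈ ‖e_2‖·(‖e_2‖/‖e_1‖)^p = 6.039e-8·(0.00173136)^1.5450 = 6.039e-8·5.41139e-05 ≈ 3.268e-12.

3.3e-12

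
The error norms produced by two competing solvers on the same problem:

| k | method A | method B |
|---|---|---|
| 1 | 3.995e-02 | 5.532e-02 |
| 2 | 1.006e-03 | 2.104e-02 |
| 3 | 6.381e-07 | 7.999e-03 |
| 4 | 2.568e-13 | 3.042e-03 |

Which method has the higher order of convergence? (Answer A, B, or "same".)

A

Method A: p ≈ ln(2.568e-13/6.381e-07)/ln(6.381e-07/1.006e-03) ≈ 2.00.
Method B: p ≈ ln(3.042e-03/7.999e-03)/ln(7.999e-03/2.104e-02) ≈ 1.00.
Method A has the higher order (≈2.0 vs ≈1.0).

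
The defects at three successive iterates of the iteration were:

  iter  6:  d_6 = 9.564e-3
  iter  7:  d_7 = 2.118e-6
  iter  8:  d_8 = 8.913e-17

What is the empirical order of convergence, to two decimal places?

p ≈ ln(d_8/d_7) / ln(d_7/d_6)
  = ln(8.913e-17/2.118e-6) / ln(2.118e-6/9.564e-3)
  = ln(4.20822e-11) / ln(0.000221455)
  = -23.89140 / -8.41529 ≈ 2.83905

2.84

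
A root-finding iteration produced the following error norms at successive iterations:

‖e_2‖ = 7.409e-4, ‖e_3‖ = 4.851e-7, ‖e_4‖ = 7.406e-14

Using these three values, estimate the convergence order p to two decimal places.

p ≈ ln(‖e_4‖/‖e_3‖) / ln(‖e_3‖/‖e_2‖)
  = ln(7.406e-14/4.851e-7) / ln(4.851e-7/7.409e-4)
  = ln(1.5267e-07) / ln(0.000654744)
  = -15.69499 / -7.33127 ≈ 2.14083

2.14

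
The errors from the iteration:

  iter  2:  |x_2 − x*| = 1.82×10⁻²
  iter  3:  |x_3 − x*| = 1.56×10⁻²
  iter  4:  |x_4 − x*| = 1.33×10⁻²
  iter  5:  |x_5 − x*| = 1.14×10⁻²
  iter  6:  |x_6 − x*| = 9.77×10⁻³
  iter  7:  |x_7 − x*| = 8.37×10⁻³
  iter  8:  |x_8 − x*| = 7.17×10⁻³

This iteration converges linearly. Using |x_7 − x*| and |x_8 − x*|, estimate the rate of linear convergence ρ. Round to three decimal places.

ρ ≈ |x_8 − x*|/|x_7 − x*| = 7.17×10⁻³/8.37×10⁻³ = 0.85663

0.857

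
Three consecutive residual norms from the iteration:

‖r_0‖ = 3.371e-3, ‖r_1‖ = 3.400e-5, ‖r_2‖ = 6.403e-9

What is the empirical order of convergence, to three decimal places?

p ≈ ln(‖r_2‖/‖r_1‖) / ln(‖r_1‖/‖r_0‖)
  = ln(6.403e-9/3.400e-5) / ln(3.400e-5/3.371e-3)
  = ln(0.000188324) / ln(0.010086)
  = -8.577347 / -4.596607 ≈ 1.866017

1.866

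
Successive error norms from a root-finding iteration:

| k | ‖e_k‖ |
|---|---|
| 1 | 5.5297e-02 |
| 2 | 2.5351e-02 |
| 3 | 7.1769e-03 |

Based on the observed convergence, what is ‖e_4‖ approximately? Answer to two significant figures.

First estimate the order: p ≈ ln(‖e_3‖/‖e_2‖) / ln(‖e_2‖/‖e_1‖) = ln(7.1769e-03/2.5351e-02)/ln(2.5351e-02/5.5297e-02) = ln(0.283101)/ln(0.458452) ≈ 1.6181.
Then ‖e_4‖ ≈ ‖e_3‖·(‖e_3‖/‖e_2‖)^p = 7.1769e-03·(0.283101)^1.6181 = 7.1769e-03·0.129774 ≈ 0.0009314.

9.3e-4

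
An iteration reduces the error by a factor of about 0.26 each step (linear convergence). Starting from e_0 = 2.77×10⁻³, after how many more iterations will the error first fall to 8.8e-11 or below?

13

After k steps, e_k ≈ 2.77×10⁻³·0.26^k.
Need 0.26^k ≤ 8.8e-11/2.77×10⁻³ = 3.1769e-08.
k ≥ ln(3.1769e-08)/ln(0.26) = -17.2648/-1.34707 = 12.817.
Smallest integer k = 13.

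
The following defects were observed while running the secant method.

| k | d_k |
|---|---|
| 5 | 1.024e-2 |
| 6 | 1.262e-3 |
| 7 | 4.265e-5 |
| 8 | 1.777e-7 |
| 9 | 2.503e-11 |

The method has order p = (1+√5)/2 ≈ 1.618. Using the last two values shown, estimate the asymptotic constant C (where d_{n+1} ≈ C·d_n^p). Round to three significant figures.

2.09

C ≈ d_9 / d_8^1.618
  = 2.503e-11 / (1.777e-7)^1.618
  = 2.503e-11 / 1.19672e-11 ≈ 2.0915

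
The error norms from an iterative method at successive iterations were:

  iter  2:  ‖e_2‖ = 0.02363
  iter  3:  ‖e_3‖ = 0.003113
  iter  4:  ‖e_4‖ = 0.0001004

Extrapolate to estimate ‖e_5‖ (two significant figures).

3.0e-7

First estimate the order: p ≈ ln(‖e_4‖/‖e_3‖) / ln(‖e_3‖/‖e_2‖) = ln(0.0001004/0.003113)/ln(0.003113/0.02363) = ln(0.0322518)/ln(0.131739) ≈ 1.6943.
Then ‖e_5‖ ≈ ‖e_4‖·(‖e_4‖/‖e_3‖)^p = 0.0001004·(0.0322518)^1.6943 = 0.0001004·0.00297196 ≈ 2.984e-07.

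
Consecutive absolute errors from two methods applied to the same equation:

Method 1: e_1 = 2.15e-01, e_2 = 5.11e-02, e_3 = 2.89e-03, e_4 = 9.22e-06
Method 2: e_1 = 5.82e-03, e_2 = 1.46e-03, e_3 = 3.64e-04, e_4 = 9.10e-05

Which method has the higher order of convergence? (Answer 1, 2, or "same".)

Method 1: p ≈ ln(9.22e-06/2.89e-03)/ln(2.89e-03/5.11e-02) ≈ 2.00.
Method 2: p ≈ ln(9.10e-05/3.64e-04)/ln(3.64e-04/1.46e-03) ≈ 1.00.
Method 1 has the higher order (≈2.0 vs ≈1.0).

1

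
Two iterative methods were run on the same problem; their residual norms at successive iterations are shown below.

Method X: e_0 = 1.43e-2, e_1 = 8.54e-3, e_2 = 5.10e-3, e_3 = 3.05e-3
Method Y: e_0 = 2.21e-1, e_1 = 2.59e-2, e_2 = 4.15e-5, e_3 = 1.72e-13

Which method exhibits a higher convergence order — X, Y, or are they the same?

Method X: p ≈ ln(3.05e-3/5.10e-3)/ln(5.10e-3/8.54e-3) ≈ 1.00.
Method Y: p ≈ ln(1.72e-13/4.15e-5)/ln(4.15e-5/2.59e-2) ≈ 3.00.
Method Y has the higher order (≈3.0 vs ≈1.0).

Y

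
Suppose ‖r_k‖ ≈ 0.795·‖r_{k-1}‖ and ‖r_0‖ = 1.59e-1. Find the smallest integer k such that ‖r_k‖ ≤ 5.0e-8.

66

After k steps, ‖r_k‖ ≈ 1.59e-1·0.795^k.
Need 0.795^k ≤ 5.0e-8/1.59e-1 = 3.14465e-07.
k ≥ ln(3.14465e-07)/ln(0.795) = -14.9724/-0.22941 = 65.265.
Smallest integer k = 66.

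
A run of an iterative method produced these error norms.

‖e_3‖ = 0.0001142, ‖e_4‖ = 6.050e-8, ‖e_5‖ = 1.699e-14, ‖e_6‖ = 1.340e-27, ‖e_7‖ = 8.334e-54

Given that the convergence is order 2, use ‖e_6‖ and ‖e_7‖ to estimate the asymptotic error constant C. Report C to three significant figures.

4.64

C ≈ ‖e_7‖ / ‖e_6‖^2
  = 8.334e-54 / (1.340e-27)^2
  = 8.334e-54 / 1.7956e-54 ≈ 4.6413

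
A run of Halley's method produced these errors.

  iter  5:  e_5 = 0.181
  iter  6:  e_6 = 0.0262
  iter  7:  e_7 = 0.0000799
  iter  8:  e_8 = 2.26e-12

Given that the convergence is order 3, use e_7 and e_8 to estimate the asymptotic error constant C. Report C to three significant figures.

C ≈ e_8 / e_7^3
  = 2.26e-12 / (0.0000799)^3
  = 2.26e-12 / 5.10082e-13 ≈ 4.4307

4.43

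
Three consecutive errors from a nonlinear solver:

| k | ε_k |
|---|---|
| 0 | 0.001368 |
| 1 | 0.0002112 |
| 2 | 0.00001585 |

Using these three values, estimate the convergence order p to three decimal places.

1.386

p ≈ ln(ε_2/ε_1) / ln(ε_1/ε_0)
  = ln(0.00001585/0.0002112) / ln(0.0002112/0.001368)
  = ln(0.0750473) / ln(0.154386)
  = -2.589637 / -1.868299 ≈ 1.386093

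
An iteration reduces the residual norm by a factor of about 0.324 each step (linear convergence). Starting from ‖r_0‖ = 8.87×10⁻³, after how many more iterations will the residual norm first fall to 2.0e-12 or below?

20

After k steps, ‖r_k‖ ≈ 8.87×10⁻³·0.324^k.
Need 0.324^k ≤ 2.0e-12/8.87×10⁻³ = 2.25479e-10.
k ≥ ln(2.25479e-10)/ln(0.324) = -22.2128/-1.12701 = 19.709.
Smallest integer k = 20.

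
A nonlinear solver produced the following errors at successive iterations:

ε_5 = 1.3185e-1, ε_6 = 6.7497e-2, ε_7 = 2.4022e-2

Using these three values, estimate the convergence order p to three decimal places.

p ≈ ln(ε_7/ε_6) / ln(ε_6/ε_5)
  = ln(2.4022e-2/6.7497e-2) / ln(6.7497e-2/1.3185e-1)
  = ln(0.355897) / ln(0.511923)
  = -1.033114 / -0.669581 ≈ 1.542926

1.543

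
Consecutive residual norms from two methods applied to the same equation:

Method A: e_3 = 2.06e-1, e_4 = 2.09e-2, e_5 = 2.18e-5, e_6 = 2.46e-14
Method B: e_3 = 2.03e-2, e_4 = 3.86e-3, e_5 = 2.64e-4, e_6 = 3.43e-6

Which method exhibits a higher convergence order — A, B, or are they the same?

A

Method A: p ≈ ln(2.46e-14/2.18e-5)/ln(2.18e-5/2.09e-2) ≈ 3.00.
Method B: p ≈ ln(3.43e-6/2.64e-4)/ln(2.64e-4/3.86e-3) ≈ 1.62.
Method A has the higher order (≈3.0 vs ≈1.6).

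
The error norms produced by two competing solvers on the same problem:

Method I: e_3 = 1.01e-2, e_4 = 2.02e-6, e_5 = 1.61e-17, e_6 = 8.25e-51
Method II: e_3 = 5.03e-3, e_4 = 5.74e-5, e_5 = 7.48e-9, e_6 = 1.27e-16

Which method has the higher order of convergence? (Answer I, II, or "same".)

Method I: p ≈ ln(8.25e-51/1.61e-17)/ln(1.61e-17/2.02e-6) ≈ 3.00.
Method II: p ≈ ln(1.27e-16/7.48e-9)/ln(7.48e-9/5.74e-5) ≈ 2.00.
Method I has the higher order (≈3.0 vs ≈2.0).

I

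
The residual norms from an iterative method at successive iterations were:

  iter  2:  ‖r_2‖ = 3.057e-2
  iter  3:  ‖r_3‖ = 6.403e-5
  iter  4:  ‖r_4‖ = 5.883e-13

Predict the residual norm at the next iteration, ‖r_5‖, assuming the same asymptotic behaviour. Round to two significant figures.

4.6e-37

First estimate the order: p ≈ ln(‖r_4‖/‖r_3‖) / ln(‖r_3‖/‖r_2‖) = ln(5.883e-13/6.403e-5)/ln(6.403e-5/3.057e-2) = ln(9.18788e-09)/ln(0.00209454) ≈ 3.0000.
Then ‖r_5‖ ≈ ‖r_4‖·(‖r_4‖/‖r_3‖)^p = 5.883e-13·(9.18788e-09)^3.0000 = 5.883e-13·7.75615e-25 ≈ 4.563e-37.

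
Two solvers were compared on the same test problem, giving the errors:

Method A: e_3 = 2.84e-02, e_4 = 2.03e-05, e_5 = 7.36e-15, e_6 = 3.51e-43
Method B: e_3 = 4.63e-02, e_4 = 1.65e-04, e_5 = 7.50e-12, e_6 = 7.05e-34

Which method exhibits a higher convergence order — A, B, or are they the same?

Method A: p ≈ ln(3.51e-43/7.36e-15)/ln(7.36e-15/2.03e-05) ≈ 3.00.
Method B: p ≈ ln(7.05e-34/7.50e-12)/ln(7.50e-12/1.65e-04) ≈ 3.00.
Both orders ≈ 3.0 — effectively the same.

same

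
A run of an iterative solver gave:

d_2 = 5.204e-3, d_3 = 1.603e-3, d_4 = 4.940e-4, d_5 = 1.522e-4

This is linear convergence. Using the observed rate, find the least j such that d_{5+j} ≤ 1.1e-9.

Rate ρ ≈ d_5/d_4 = 1.522e-4/4.940e-4 = 0.3081.
After j more steps, d_{5+j} ≈ 1.522e-4·ρ^j; need ρ^j ≤ 1.1e-9/1.522e-4 = 7.22733e-06.
j ≥ ln(7.22733e-06)/ln(0.3081) = -11.8376/-1.17733 = 10.055.
So 11 more iterations are needed.

11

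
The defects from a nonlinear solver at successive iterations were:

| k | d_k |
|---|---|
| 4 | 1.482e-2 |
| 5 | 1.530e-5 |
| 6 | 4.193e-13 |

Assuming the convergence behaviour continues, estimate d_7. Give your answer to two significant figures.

3.0e-32

First estimate the order: p ≈ ln(d_6/d_5) / ln(d_5/d_4) = ln(4.193e-13/1.530e-5)/ln(1.530e-5/1.482e-2) = ln(2.74052e-08)/ln(0.00103239) ≈ 2.5324.
Then d_7 ≈ d_6·(d_6/d_5)^p = 4.193e-13·(2.74052e-08)^2.5324 = 4.193e-13·7.07242e-20 ≈ 2.965e-32.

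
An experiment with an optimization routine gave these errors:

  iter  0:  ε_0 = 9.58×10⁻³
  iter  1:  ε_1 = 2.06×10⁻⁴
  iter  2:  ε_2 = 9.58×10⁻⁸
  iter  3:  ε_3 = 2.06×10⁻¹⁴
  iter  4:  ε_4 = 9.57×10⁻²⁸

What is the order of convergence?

2

Consecutive ratios: ε_4/ε_3 = 9.57×10⁻²⁸/2.06×10⁻¹⁴ = 4.64563e-14, ε_3/ε_2 = 2.06×10⁻¹⁴/9.58×10⁻⁸ = 2.15031e-07.
p ≈ ln(4.64563e-14)/ln(2.15031e-07) = -30.7003/-15.3525 ≈ 2.00.
So the convergence is quadratic (order 2).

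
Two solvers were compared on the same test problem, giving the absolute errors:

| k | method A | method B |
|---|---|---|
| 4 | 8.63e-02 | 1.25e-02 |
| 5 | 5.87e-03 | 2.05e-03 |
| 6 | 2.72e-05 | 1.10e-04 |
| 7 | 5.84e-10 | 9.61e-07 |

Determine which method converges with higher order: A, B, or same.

A

Method A: p ≈ ln(5.84e-10/2.72e-05)/ln(2.72e-05/5.87e-03) ≈ 2.00.
Method B: p ≈ ln(9.61e-07/1.10e-04)/ln(1.10e-04/2.05e-03) ≈ 1.62.
Method A has the higher order (≈2.0 vs ≈1.6).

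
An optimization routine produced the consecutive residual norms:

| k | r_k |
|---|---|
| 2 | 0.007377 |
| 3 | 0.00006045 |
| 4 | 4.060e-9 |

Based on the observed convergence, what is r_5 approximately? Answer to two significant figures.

1.8e-17

First estimate the order: p ≈ ln(r_4/r_3) / ln(r_3/r_2) = ln(4.060e-9/0.00006045)/ln(0.00006045/0.007377) = ln(6.71629e-05)/ln(0.00819439) ≈ 2.0000.
Then r_5 ≈ r_4·(r_4/r_3)^p = 4.060e-9·(6.71629e-05)^2.0000 = 4.060e-9·4.51086e-09 ≈ 1.831e-17.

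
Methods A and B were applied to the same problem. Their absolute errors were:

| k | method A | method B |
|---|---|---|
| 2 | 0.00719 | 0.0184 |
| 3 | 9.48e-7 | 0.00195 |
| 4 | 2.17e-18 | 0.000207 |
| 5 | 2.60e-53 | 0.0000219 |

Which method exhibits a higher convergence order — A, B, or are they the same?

Method A: p ≈ ln(2.60e-53/2.17e-18)/ln(2.17e-18/9.48e-7) ≈ 3.00.
Method B: p ≈ ln(0.0000219/0.000207)/ln(0.000207/0.00195) ≈ 1.00.
Method A has the higher order (≈3.0 vs ≈1.0).

A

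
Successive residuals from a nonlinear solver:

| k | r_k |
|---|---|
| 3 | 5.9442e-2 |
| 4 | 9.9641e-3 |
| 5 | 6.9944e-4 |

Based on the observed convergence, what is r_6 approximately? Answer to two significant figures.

1.3e-5

First estimate the order: p ≈ ln(r_5/r_4) / ln(r_4/r_3) = ln(6.9944e-4/9.9641e-3)/ln(9.9641e-3/5.9442e-2) = ln(0.070196)/ln(0.167627) ≈ 1.4874.
Then r_6 ≈ r_5·(r_5/r_4)^p = 6.9944e-4·(0.070196)^1.4874 = 6.9944e-4·0.0192311 ≈ 1.345e-05.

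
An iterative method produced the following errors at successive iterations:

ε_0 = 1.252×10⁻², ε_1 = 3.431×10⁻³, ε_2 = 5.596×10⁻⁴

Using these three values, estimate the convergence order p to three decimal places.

1.401

p ≈ ln(ε_2/ε_1) / ln(ε_1/ε_0)
  = ln(5.596×10⁻⁴/3.431×10⁻³) / ln(3.431×10⁻³/1.252×10⁻²)
  = ln(0.163101) / ln(0.274042)
  = -1.813386 / -1.294474 ≈ 1.400867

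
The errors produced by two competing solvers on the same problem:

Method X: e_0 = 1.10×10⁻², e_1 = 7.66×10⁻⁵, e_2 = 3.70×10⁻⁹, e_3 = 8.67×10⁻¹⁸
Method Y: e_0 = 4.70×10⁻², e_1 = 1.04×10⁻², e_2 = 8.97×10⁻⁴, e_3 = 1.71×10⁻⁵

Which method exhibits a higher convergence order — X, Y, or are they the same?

X

Method X: p ≈ ln(8.67×10⁻¹⁸/3.70×10⁻⁹)/ln(3.70×10⁻⁹/7.66×10⁻⁵) ≈ 2.00.
Method Y: p ≈ ln(1.71×10⁻⁵/8.97×10⁻⁴)/ln(8.97×10⁻⁴/1.04×10⁻²) ≈ 1.62.
Method X has the higher order (≈2.0 vs ≈1.6).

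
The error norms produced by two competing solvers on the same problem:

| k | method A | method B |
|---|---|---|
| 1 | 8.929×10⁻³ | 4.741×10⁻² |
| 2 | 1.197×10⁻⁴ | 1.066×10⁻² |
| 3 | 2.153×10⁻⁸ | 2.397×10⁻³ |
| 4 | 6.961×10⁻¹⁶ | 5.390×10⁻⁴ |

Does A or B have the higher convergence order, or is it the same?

Method A: p ≈ ln(6.961×10⁻¹⁶/2.153×10⁻⁸)/ln(2.153×10⁻⁸/1.197×10⁻⁴) ≈ 2.00.
Method B: p ≈ ln(5.390×10⁻⁴/2.397×10⁻³)/ln(2.397×10⁻³/1.066×10⁻²) ≈ 1.00.
Method A has the higher order (≈2.0 vs ≈1.0).

A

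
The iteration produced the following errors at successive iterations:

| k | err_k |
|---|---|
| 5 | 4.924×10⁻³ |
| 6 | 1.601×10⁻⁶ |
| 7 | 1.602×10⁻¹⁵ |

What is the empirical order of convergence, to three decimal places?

2.580

p ≈ ln(err_7/err_6) / ln(err_6/err_5)
  = ln(1.602×10⁻¹⁵/1.601×10⁻⁶) / ln(1.601×10⁻⁶/4.924×10⁻³)
  = ln(1.00062e-09) / ln(0.000325142)
  = -20.722646 / -8.031249 ≈ 2.580252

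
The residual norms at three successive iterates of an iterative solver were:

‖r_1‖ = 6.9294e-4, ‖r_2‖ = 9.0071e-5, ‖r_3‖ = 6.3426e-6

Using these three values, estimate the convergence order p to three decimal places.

1.300

p ≈ ln(‖r_3‖/‖r_2‖) / ln(‖r_2‖/‖r_1‖)
  = ln(6.3426e-6/9.0071e-5) / ln(9.0071e-5/6.9294e-4)
  = ln(0.0704178) / ln(0.129984)
  = -2.653309 / -2.040344 ≈ 1.300422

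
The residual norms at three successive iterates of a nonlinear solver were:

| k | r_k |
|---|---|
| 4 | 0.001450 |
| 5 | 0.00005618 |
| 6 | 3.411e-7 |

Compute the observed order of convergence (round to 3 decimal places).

1.570

p ≈ ln(r_6/r_5) / ln(r_5/r_4)
  = ln(3.411e-7/0.00005618) / ln(0.00005618/0.001450)
  = ln(0.00607156) / ln(0.0387448)
  = -5.104140 / -3.250759 ≈ 1.570138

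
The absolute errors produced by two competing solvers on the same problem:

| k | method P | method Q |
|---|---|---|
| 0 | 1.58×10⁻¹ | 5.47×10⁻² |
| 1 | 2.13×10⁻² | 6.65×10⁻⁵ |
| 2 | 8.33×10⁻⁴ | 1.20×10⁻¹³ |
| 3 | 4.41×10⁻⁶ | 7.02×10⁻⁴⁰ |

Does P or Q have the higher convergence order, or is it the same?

Method P: p ≈ ln(4.41×10⁻⁶/8.33×10⁻⁴)/ln(8.33×10⁻⁴/2.13×10⁻²) ≈ 1.62.
Method Q: p ≈ ln(7.02×10⁻⁴⁰/1.20×10⁻¹³)/ln(1.20×10⁻¹³/6.65×10⁻⁵) ≈ 3.00.
Method Q has the higher order (≈3.0 vs ≈1.6).

Q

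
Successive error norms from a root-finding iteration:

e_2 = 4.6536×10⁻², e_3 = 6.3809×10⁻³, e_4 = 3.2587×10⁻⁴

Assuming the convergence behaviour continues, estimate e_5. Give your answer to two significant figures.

3.8e-6

First estimate the order: p ≈ ln(e_4/e_3) / ln(e_3/e_2) = ln(3.2587×10⁻⁴/6.3809×10⁻³)/ln(6.3809×10⁻³/4.6536×10⁻²) = ln(0.0510696)/ln(0.137118) ≈ 1.4971.
Then e_5 ≈ e_4·(e_4/e_3)^p = 3.2587×10⁻⁴·(0.0510696)^1.4971 = 3.2587×10⁻⁴·0.011641 ≈ 3.793e-06.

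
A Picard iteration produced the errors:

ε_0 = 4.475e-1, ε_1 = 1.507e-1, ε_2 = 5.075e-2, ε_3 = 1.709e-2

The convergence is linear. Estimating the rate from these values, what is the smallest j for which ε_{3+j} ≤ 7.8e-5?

Rate ρ ≈ ε_3/ε_2 = 1.709e-2/5.075e-2 = 0.3367.
After j more steps, ε_{3+j} ≈ 1.709e-2·ρ^j; need ρ^j ≤ 7.8e-5/1.709e-2 = 0.00456407.
j ≥ ln(0.00456407)/ln(0.3367) = -5.3895/-1.08856 = 4.951.
So 5 more iterations are needed.

5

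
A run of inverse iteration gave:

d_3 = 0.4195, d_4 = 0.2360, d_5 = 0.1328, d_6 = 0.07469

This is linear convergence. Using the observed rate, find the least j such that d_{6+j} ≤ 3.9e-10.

34

Rate ρ ≈ d_6/d_5 = 0.07469/0.1328 = 0.5624.
After j more steps, d_{6+j} ≈ 0.07469·ρ^j; need ρ^j ≤ 3.9e-10/0.07469 = 5.22158e-09.
j ≥ ln(5.22158e-09)/ln(0.5624) = -19.0705/-0.57554 = 33.135.
So 34 more iterations are needed.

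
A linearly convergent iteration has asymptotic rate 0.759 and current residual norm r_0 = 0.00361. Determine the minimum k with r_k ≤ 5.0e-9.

After k steps, r_k ≈ 0.00361·0.759^k.
Need 0.759^k ≤ 5.0e-9/0.00361 = 1.38504e-06.
k ≥ ln(1.38504e-06)/ln(0.759) = -13.4898/-0.27575 = 48.920.
Smallest integer k = 49.

49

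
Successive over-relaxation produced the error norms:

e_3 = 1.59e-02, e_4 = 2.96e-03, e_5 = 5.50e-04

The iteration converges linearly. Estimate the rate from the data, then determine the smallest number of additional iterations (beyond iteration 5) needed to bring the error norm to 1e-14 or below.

Rate ρ ≈ e_5/e_4 = 5.50e-04/2.96e-03 = 0.1858.
After j more steps, e_{5+j} ≈ 5.50e-04·ρ^j; need ρ^j ≤ 1e-14/5.50e-04 = 1.81818e-11.
j ≥ ln(1.81818e-11)/ln(0.1858) = -24.7306/-1.68308 = 14.694.
So 15 more iterations are needed.

15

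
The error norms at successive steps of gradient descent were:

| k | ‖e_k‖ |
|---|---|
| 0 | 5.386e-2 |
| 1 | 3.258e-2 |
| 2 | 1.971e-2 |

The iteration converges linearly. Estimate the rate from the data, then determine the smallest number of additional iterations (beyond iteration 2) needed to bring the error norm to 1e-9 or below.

Rate ρ ≈ ‖e_2‖/‖e_1‖ = 1.971e-2/3.258e-2 = 0.6050.
After j more steps, ‖e_{2+j}‖ ≈ 1.971e-2·ρ^j; need ρ^j ≤ 1e-9/1.971e-2 = 5.07357e-08.
j ≥ ln(5.07357e-08)/ln(0.6050) = -16.7966/-0.50253 = 33.424.
So 34 more iterations are needed.

34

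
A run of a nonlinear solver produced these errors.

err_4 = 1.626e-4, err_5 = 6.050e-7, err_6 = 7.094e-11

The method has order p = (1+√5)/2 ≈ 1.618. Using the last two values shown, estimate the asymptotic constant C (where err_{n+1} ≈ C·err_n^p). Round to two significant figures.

C ≈ err_6 / err_5^1.618
  = 7.094e-11 / (6.050e-7)^1.618
  = 7.094e-11 / 8.68721e-11 ≈ 0.8166

0.82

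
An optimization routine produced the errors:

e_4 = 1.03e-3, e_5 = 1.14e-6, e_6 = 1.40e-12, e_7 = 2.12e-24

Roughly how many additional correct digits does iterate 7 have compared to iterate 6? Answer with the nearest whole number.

12

Digits gained ≈ log₁₀(e_6/e_7) = log₁₀(1.40e-12/2.12e-24) = log₁₀(6.60377e+11) ≈ 11.820.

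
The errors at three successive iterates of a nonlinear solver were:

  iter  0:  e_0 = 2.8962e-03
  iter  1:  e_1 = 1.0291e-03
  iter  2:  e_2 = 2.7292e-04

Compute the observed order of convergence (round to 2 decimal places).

1.28

p ≈ ln(e_2/e_1) / ln(e_1/e_0)
  = ln(2.7292e-04/1.0291e-03) / ln(1.0291e-03/2.8962e-03)
  = ln(0.265203) / ln(0.355328)
  = -1.32726 / -1.03471 ≈ 1.28274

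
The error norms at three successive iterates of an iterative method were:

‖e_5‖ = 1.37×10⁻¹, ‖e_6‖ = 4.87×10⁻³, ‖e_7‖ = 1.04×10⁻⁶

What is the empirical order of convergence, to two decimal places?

p ≈ ln(‖e_7‖/‖e_6‖) / ln(‖e_6‖/‖e_5‖)
  = ln(1.04×10⁻⁶/4.87×10⁻³) / ln(4.87×10⁻³/1.37×10⁻¹)
  = ln(0.000213552) / ln(0.0355474)
  = -8.45163 / -3.33689 ≈ 2.53279

2.53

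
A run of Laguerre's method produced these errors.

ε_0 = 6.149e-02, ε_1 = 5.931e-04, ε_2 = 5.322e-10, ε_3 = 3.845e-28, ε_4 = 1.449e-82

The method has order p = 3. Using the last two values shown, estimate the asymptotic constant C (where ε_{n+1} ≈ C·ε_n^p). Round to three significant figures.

2.55

C ≈ ε_4 / ε_3^3
  = 1.449e-82 / (3.845e-28)^3
  = 1.449e-82 / 5.68446e-83 ≈ 2.5491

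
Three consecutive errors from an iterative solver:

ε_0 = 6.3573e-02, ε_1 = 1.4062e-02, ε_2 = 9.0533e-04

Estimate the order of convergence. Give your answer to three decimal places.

1.818

p ≈ ln(ε_2/ε_1) / ln(ε_1/ε_0)
  = ln(9.0533e-04/1.4062e-02) / ln(1.4062e-02/6.3573e-02)
  = ln(0.0643813) / ln(0.221195)
  = -2.742932 / -1.508711 ≈ 1.818063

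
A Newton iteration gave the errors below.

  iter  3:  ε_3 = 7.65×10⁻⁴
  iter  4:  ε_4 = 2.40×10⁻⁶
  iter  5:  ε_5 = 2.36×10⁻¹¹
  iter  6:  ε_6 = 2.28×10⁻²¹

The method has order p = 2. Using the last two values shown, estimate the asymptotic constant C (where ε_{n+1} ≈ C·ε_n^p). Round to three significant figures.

C ≈ ε_6 / ε_5^2
  = 2.28×10⁻²¹ / (2.36×10⁻¹¹)^2
  = 2.28×10⁻²¹ / 5.5696e-22 ≈ 4.0937

4.09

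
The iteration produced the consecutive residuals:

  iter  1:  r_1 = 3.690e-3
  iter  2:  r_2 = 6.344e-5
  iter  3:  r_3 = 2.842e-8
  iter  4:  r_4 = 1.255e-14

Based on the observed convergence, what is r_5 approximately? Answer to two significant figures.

1.1e-26

First estimate the order: p ≈ ln(r_4/r_3) / ln(r_3/r_2) = ln(1.255e-14/2.842e-8)/ln(2.842e-8/6.344e-5) = ln(4.4159e-07)/ln(0.000447982) ≈ 1.8977.
Then r_5 ≈ r_4·(r_4/r_3)^p = 1.255e-14·(4.4159e-07)^1.8977 = 1.255e-14·8.7127e-13 ≈ 1.093e-26.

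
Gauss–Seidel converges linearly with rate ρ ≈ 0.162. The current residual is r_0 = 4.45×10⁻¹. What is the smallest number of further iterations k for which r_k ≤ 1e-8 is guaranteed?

After k steps, r_k ≈ 4.45×10⁻¹·0.162^k.
Need 0.162^k ≤ 1e-8/4.45×10⁻¹ = 2.24719e-08.
k ≥ ln(2.24719e-08)/ln(0.162) = -17.6110/-1.82016 = 9.676.
Smallest integer k = 10.

10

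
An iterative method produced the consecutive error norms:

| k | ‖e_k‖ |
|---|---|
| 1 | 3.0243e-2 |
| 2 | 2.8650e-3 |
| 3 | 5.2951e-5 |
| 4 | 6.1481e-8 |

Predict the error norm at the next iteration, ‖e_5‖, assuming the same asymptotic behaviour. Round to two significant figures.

First estimate the order: p ≈ ln(‖e_4‖/‖e_3‖) / ln(‖e_3‖/‖e_2‖) = ln(6.1481e-8/5.2951e-5)/ln(5.2951e-5/2.8650e-3) = ln(0.00116109)/ln(0.018482) ≈ 1.6934.
Then ‖e_5‖ ≈ ‖e_4‖·(‖e_4‖/‖e_3‖)^p = 6.1481e-8·(0.00116109)^1.6934 = 6.1481e-8·1.07064e-05 ≈ 6.582e-13.

6.6e-13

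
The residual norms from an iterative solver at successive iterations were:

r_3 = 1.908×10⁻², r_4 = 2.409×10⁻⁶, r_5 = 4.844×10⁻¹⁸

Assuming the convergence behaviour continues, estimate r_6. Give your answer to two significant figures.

3.9e-53

First estimate the order: p ≈ ln(r_5/r_4) / ln(r_4/r_3) = ln(4.844×10⁻¹⁸/2.409×10⁻⁶)/ln(2.409×10⁻⁶/1.908×10⁻²) = ln(2.01079e-12)/ln(0.000126258) ≈ 3.0001.
Then r_6 ≈ r_5·(r_5/r_4)^p = 4.844×10⁻¹⁸·(2.01079e-12)^3.0001 = 4.844×10⁻¹⁸·8.10831e-36 ≈ 3.928e-53.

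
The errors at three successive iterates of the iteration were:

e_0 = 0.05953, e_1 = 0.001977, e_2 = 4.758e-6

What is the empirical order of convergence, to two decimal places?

p ≈ ln(e_2/e_1) / ln(e_1/e_0)
  = ln(4.758e-6/0.001977) / ln(0.001977/0.05953)
  = ln(0.00240668) / ln(0.0332101)
  = -6.02951 / -3.40490 ≈ 1.77083

1.77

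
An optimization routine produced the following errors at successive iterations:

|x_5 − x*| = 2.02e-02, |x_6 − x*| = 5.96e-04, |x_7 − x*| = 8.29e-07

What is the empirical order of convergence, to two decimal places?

p ≈ ln(|x_7 − x*|/|x_6 − x*|) / ln(|x_6 − x*|/|x_5 − x*|)
  = ln(8.29e-07/5.96e-04) / ln(5.96e-04/2.02e-02)
  = ln(0.00139094) / ln(0.029505)
  = -6.57778 / -3.52320 ≈ 1.86699

1.87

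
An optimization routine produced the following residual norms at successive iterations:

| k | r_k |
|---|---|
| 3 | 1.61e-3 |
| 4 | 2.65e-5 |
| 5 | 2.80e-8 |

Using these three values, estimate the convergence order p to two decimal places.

1.67

p ≈ ln(r_5/r_4) / ln(r_4/r_3)
  = ln(2.80e-8/2.65e-5) / ln(2.65e-5/1.61e-3)
  = ln(0.0010566) / ln(0.0164596)
  = -6.85270 / -4.10685 ≈ 1.66860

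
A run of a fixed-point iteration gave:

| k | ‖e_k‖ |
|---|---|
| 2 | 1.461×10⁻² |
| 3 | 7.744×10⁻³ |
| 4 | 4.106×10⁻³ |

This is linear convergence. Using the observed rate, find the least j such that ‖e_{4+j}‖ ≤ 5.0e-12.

Rate ρ ≈ ‖e_4‖/‖e_3‖ = 4.106×10⁻³/7.744×10⁻³ = 0.5302.
After j more steps, ‖e_{4+j}‖ ≈ 4.106×10⁻³·ρ^j; need ρ^j ≤ 5.0e-12/4.106×10⁻³ = 1.21773e-09.
j ≥ ln(1.21773e-09)/ln(0.5302) = -20.5263/-0.63450 = 32.350.
So 33 more iterations are needed.

33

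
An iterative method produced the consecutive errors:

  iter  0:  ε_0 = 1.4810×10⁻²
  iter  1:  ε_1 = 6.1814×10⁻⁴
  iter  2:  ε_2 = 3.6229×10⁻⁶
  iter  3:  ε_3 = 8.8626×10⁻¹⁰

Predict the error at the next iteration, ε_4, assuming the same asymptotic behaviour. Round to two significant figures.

First estimate the order: p ≈ ln(ε_3/ε_2) / ln(ε_2/ε_1) = ln(8.8626×10⁻¹⁰/3.6229×10⁻⁶)/ln(3.6229×10⁻⁶/6.1814×10⁻⁴) = ln(0.000244627)/ln(0.00586097) ≈ 1.6180.
Then ε_4 ≈ ε_3·(ε_3/ε_2)^p = 8.8626×10⁻¹⁰·(0.000244627)^1.6180 = 8.8626×10⁻¹⁰·1.43417e-06 ≈ 1.271e-15.

1.3e-15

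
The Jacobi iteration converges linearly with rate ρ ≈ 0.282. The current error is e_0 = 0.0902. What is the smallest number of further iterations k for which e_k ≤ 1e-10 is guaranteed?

After k steps, e_k ≈ 0.0902·0.282^k.
Need 0.282^k ≤ 1e-10/0.0902 = 1.10865e-09.
k ≥ ln(1.10865e-09)/ln(0.282) = -20.6201/-1.26585 = 16.290.
Smallest integer k = 17.

17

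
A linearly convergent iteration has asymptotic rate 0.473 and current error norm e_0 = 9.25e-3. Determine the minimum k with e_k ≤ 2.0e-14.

36

After k steps, e_k ≈ 9.25e-3·0.473^k.
Need 0.473^k ≤ 2.0e-14/9.25e-3 = 2.16216e-12.
k ≥ ln(2.16216e-12)/ln(0.473) = -26.8599/-0.74866 = 35.877.
Smallest integer k = 36.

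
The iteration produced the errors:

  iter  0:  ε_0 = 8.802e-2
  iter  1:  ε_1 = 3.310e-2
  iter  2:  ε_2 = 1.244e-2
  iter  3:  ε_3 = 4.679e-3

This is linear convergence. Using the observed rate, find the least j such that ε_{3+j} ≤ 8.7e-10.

Rate ρ ≈ ε_3/ε_2 = 4.679e-3/1.244e-2 = 0.3761.
After j more steps, ε_{3+j} ≈ 4.679e-3·ρ^j; need ρ^j ≤ 8.7e-10/4.679e-3 = 1.85937e-07.
j ≥ ln(1.85937e-07)/ln(0.3761) = -15.4979/-0.97790 = 15.848.
So 16 more iterations are needed.

16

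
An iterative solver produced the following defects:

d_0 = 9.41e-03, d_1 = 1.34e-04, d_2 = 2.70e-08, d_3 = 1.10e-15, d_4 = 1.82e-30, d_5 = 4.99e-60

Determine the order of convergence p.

Consecutive ratios: d_5/d_4 = 4.99e-60/1.82e-30 = 2.74176e-30, d_4/d_3 = 1.82e-30/1.10e-15 = 1.65455e-15.
p ≈ ln(2.74176e-30)/ln(1.65455e-15) = -68.0690/-34.0353 ≈ 2.00.
So the convergence is quadratic (order 2).

2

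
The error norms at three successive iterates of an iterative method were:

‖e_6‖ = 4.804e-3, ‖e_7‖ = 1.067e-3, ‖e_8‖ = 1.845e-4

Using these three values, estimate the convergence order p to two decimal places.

p ≈ ln(‖e_8‖/‖e_7‖) / ln(‖e_7‖/‖e_6‖)
  = ln(1.845e-4/1.067e-3) / ln(1.067e-3/4.804e-3)
  = ln(0.172915) / ln(0.222107)
  = -1.75496 / -1.50460 ≈ 1.16640

1.17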